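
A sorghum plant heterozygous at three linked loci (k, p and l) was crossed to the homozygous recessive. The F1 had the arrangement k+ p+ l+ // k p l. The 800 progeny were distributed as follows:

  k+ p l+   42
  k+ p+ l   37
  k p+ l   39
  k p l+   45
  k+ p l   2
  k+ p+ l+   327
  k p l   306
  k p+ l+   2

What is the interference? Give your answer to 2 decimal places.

The two rarest classes, k p+ l+ and k+ p l, are the double crossovers. Comparing them with the parentals, only the k allele has switched, so k is the middle locus and the order is l – k – p.
l–k: (82 + 4)/800 = 0.1075; k–p: (81 + 4)/800 = 0.1062.
Expected DCO frequency = 0.1075 × 0.1062 ≈ 0.01142; observed = 4/800 ≈ 0.00500.
Coefficient of coincidence = 0.00500/0.01142 ≈ 0.44; interference = 1 − 0.44 = 0.56.

0.56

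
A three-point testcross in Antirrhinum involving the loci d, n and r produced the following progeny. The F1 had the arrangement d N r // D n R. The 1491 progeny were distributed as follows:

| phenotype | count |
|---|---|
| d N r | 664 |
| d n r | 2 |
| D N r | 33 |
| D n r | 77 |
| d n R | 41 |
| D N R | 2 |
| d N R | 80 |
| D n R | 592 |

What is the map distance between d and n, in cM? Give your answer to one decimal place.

The two rarest classes, d n r and D N R, are the double crossovers. Comparing them with the parentals, only the n allele has switched, so n is the middle locus and the order is d – n – r.
Crossovers in the d–n interval produce the single-crossover classes D N r and d n R (33 + 41 = 74) plus the double crossovers (4).
RF(d–n) = (74 + 4) / 1491 = 78/1491 = 0.0523 → 5.2 cM.

5.2 cM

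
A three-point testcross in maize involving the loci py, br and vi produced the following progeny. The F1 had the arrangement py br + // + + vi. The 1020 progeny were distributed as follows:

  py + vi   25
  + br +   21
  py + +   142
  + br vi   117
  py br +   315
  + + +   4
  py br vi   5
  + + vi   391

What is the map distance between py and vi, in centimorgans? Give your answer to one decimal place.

5.4 centimorgans

The two rarest classes, py br vi and + + +, are the double crossovers. Comparing them with the parentals, only the vi allele has switched, so vi is the middle locus and the order is br – vi – py.
Crossovers in the vi–py interval produce the single-crossover classes + br + and py + vi (21 + 25 = 46) plus the double crossovers (9).
RF(vi–py) = (46 + 9) / 1020 = 55/1020 = 0.0539 → 5.4 centimorgans.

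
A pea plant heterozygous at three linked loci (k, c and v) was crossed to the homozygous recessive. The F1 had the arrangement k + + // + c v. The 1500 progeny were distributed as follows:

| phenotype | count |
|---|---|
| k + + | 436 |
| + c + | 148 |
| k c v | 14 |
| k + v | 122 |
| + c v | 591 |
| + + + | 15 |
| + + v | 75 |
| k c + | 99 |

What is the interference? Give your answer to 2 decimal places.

The two rarest classes, + + + and k c v, are the double crossovers. Comparing them with the parentals, only the k allele has switched, so k is the middle locus and the order is c – k – v.
c–k: (174 + 29)/1500 = 0.1353; k–v: (270 + 29)/1500 = 0.1993.
Expected DCO frequency = 0.1353 × 0.1993 ≈ 0.02697; observed = 29/1500 ≈ 0.01933.
Coefficient of coincidence = 0.01933/0.02697 ≈ 0.72; interference = 1 − 0.72 = 0.28.

0.28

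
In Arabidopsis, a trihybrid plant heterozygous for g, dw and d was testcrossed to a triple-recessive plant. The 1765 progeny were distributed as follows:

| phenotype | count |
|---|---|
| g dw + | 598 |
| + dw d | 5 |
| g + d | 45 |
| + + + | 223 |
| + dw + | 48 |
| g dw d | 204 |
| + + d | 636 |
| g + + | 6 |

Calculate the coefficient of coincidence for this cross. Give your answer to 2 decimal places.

The two most frequent reciprocal classes, g dw + and + + d, are the parental types, so the F1 was g dw + / + + d.
The two rarest classes, g + + and + dw d, are the double crossovers. Comparing them with the parentals, only the dw allele has switched, so dw is the middle locus and the order is g – dw – d.
g–dw: (93 + 11)/1765 = 0.0589; dw–d: (427 + 11)/1765 = 0.2482.
Expected DCO frequency = 0.0589 × 0.2482 ≈ 0.01462; observed = 11/1765 ≈ 0.00623.
Coefficient of coincidence = 0.00623/0.01462 ≈ 0.43.

0.43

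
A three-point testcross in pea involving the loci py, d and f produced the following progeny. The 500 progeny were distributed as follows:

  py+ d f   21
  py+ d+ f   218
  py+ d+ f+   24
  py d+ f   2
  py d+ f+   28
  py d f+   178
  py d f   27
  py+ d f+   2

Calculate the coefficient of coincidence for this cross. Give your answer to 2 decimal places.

0.69

The two most frequent reciprocal classes, py d f+ and py+ d+ f, are the parental types, so the F1 was py d f+ / py+ d+ f.
The two rarest classes, py+ d f+ and py d+ f, are the double crossovers. Comparing them with the parentals, only the py allele has switched, so py is the middle locus and the order is f – py – d.
f–py: (51 + 4)/500 = 0.1100; py–d: (49 + 4)/500 = 0.1060.
Expected DCO frequency = 0.1100 × 0.1060 ≈ 0.01166; observed = 4/500 ≈ 0.00800.
Coefficient of coincidence = 0.00800/0.01166 ≈ 0.69.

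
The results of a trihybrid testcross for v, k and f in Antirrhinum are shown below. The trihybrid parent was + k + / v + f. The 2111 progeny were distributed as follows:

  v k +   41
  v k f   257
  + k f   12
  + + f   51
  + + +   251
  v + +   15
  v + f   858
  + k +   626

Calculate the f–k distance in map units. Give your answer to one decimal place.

The two rarest classes, + k f and v + +, are the double crossovers. Comparing them with the parentals, only the f allele has switched, so f is the middle locus and the order is v – f – k.
Crossovers in the f–k interval produce the single-crossover classes + + + and v k f (251 + 257 = 508) plus the double crossovers (27).
RF(f–k) = (508 + 27) / 2111 = 535/2111 = 0.2534 → 25.3 map units.

25.3 map units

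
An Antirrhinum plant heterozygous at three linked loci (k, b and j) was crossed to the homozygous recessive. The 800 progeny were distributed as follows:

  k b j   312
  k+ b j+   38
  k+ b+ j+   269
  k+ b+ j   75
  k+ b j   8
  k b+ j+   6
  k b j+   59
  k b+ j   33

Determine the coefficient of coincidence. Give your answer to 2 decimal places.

0.89

The two most frequent reciprocal classes, k+ b+ j+ and k b j, are the parental types, so the F1 was k+ b+ j+ / k b j.
The two rarest classes, k b+ j+ and k+ b j, are the double crossovers. Comparing them with the parentals, only the k allele has switched, so k is the middle locus and the order is b – k – j.
b–k: (71 + 14)/800 = 0.1062; k–j: (134 + 14)/800 = 0.1850.
Expected DCO frequency = 0.1062 × 0.1850 ≈ 0.01965; observed = 14/800 ≈ 0.01750.
Coefficient of coincidence = 0.01750/0.01965 ≈ 0.89.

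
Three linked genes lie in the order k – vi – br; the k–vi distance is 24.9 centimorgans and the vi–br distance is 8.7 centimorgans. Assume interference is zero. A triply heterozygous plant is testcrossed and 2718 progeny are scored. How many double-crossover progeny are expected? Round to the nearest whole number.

Map distances give recombination frequencies of 0.249 and 0.087 for the two intervals.
With no interference, expected double-crossover frequency = 0.249 × 0.087 = 0.02166.
Expected number = 0.02166 × 2718 = 58.88 ≈ 59.

59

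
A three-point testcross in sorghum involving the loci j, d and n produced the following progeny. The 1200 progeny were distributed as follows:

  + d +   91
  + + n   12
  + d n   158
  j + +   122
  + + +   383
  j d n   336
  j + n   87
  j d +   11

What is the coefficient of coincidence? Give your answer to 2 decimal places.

0.45

The two most frequent reciprocal classes, j d n and + + +, are the parental types, so the F1 was j d n / + + +.
The two rarest classes, j d + and + + n, are the double crossovers. Comparing them with the parentals, only the n allele has switched, so n is the middle locus and the order is j – n – d.
j–n: (280 + 23)/1200 = 0.2525; n–d: (178 + 23)/1200 = 0.1675.
Expected DCO frequency = 0.2525 × 0.1675 ≈ 0.04229; observed = 23/1200 ≈ 0.01917.
Coefficient of coincidence = 0.01917/0.04229 ≈ 0.45.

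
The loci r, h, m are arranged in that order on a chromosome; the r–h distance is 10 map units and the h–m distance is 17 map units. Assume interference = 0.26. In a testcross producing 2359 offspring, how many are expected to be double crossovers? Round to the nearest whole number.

30

Map distances give recombination frequencies of 0.100 and 0.170 for the two intervals.
With interference 0.26 (so coincidence = 0.74), expected double-crossover frequency = 0.100 × 0.170 × 0.74 = 0.01258.
Expected number = 0.01258 × 2359 = 29.68 ≈ 30.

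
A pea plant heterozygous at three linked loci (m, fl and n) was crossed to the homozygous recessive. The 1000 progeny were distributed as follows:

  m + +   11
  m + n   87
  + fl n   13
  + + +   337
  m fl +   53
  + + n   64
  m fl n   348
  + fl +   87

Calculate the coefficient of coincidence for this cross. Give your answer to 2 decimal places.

The two most frequent reciprocal classes, m fl n and + + +, are the parental types, so the F1 was m fl n / + + +.
The two rarest classes, + fl n and m + +, are the double crossovers. Comparing them with the parentals, only the m allele has switched, so m is the middle locus and the order is n – m – fl.
n–m: (117 + 24)/1000 = 0.1410; m–fl: (174 + 24)/1000 = 0.1980.
Expected DCO frequency = 0.1410 × 0.1980 ≈ 0.02792; observed = 24/1000 ≈ 0.02400.
Coefficient of coincidence = 0.02400/0.02792 ≈ 0.86.

0.86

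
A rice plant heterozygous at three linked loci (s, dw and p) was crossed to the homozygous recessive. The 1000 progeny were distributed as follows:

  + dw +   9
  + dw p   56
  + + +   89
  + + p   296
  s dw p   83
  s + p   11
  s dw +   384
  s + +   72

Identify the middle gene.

The two most frequent reciprocal classes, + + p and s dw +, are the parental types, so the F1 was + + p / s dw +.
The two rarest classes, s + p and + dw +, are the double crossovers. Comparing them with the parentals, only the s allele has switched, so s is the middle locus and the order is p – s – dw.

s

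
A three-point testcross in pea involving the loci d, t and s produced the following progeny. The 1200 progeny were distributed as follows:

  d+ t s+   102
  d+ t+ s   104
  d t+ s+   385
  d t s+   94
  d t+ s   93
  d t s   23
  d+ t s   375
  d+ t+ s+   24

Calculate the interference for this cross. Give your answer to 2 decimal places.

The two most frequent reciprocal classes, d t+ s+ and d+ t s, are the parental types, so the F1 was d t+ s+ / d+ t s.
The two rarest classes, d+ t+ s+ and d t s, are the double crossovers. Comparing them with the parentals, only the d allele has switched, so d is the middle locus and the order is s – d – t.
s–d: (195 + 47)/1200 = 0.2017; d–t: (198 + 47)/1200 = 0.2042.
Expected DCO frequency = 0.2017 × 0.2042 ≈ 0.04119; observed = 47/1200 ≈ 0.03917.
Coefficient of coincidence = 0.03917/0.04119 ≈ 0.95; interference = 1 − 0.95 = 0.05.

0.05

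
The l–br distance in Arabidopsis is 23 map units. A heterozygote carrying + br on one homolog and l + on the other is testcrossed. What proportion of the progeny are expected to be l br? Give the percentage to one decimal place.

11.5%

A map distance of 23 map units corresponds to a recombination frequency of 0.230.
The F1 is + br / l +, so l br is a recombinant gamete class with expected frequency r/2 = 0.230/2 = 0.1150.
That is 0.1150 = 11.5% of the progeny.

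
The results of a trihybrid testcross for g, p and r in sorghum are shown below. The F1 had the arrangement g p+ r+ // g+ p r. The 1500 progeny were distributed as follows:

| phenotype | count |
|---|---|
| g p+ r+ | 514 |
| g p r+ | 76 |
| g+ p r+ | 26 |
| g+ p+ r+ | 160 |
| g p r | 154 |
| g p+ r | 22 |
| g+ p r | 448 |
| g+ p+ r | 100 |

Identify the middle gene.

The two rarest classes, g p+ r and g+ p r+, are the double crossovers. Comparing them with the parentals, only the r allele has switched, so r is the middle locus and the order is p – r – g.

r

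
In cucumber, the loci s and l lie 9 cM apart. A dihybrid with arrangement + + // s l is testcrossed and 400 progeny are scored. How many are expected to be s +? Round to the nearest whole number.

18

A map distance of 9 cM corresponds to a recombination frequency of 0.090.
The F1 is + + / s l, so s + is a recombinant gamete class with expected frequency r/2 = 0.090/2 = 0.0450.
Expected number = 0.0450 × 400 = 18.00 ≈ 18.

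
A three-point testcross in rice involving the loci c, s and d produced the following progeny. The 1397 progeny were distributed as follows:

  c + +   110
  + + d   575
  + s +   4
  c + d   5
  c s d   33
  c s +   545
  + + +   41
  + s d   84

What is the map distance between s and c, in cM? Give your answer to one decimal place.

14.5 cM

The two most frequent reciprocal classes, c s + and + + d, are the parental types, so the F1 was c s + / + + d.
The two rarest classes, + s + and c + d, are the double crossovers. Comparing them with the parentals, only the c allele has switched, so c is the middle locus and the order is d – c – s.
Crossovers in the c–s interval produce the single-crossover classes c + + and + s d (110 + 84 = 194) plus the double crossovers (9).
RF(c–s) = (194 + 9) / 1397 = 203/1397 = 0.1453 → 14.5 cM.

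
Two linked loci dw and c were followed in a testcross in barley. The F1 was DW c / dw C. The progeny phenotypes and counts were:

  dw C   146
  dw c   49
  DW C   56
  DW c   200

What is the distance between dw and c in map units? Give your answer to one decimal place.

The recombinant classes are DW C and dw c: 56 + 49 = 105.
Recombination frequency = 105/451 = 0.2328 ≈ 23.3%, i.e. 23.3 map units.

23.3 map units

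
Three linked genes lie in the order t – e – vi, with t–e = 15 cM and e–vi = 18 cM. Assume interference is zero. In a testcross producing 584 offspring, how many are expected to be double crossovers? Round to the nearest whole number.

16

Map distances give recombination frequencies of 0.150 and 0.180 for the two intervals.
With no interference, expected double-crossover frequency = 0.150 × 0.180 = 0.02700.
Expected number = 0.02700 × 584 = 15.77 ≈ 16.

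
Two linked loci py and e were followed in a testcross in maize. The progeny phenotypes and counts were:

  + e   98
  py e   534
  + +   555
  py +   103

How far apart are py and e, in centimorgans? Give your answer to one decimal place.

15.6 centimorgans

The two most frequent classes, + + (555) and py e (534), are the parental types, so the F1 was + + / py e.
The recombinant classes are + e and py +: 98 + 103 = 201.
Recombination frequency = 201/1290 = 0.1558 ≈ 15.6%, i.e. 15.6 centimorgans.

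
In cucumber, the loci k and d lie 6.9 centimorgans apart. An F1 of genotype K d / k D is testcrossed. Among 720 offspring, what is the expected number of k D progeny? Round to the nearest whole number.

335

A map distance of 6.9 centimorgans corresponds to a recombination frequency of 0.069.
The F1 is K d / k D, so k D is a parental gamete class with expected frequency (1 − r)/2 = 0.931/2 = 0.4655.
Expected number = 0.4655 × 720 = 335.16 ≈ 335.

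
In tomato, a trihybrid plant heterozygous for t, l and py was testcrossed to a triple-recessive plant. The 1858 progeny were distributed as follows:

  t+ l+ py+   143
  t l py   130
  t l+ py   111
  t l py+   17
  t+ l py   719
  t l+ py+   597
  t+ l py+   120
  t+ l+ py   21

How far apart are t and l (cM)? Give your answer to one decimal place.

16.7 cM

The two most frequent reciprocal classes, t+ l py and t l+ py+, are the parental types, so the F1 was t+ l py / t l+ py+.
The two rarest classes, t+ l+ py and t l py+, are the double crossovers. Comparing them with the parentals, only the l allele has switched, so l is the middle locus and the order is py – l – t.
Crossovers in the l–t interval produce the single-crossover classes t l py and t+ l+ py+ (130 + 143 = 273) plus the double crossovers (38).
RF(l–t) = (273 + 38) / 1858 = 311/1858 = 0.1674 → 16.7 cM.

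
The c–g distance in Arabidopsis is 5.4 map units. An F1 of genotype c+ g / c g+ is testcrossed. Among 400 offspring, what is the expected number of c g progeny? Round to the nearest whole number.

A map distance of 5.4 map units corresponds to a recombination frequency of 0.054.
The F1 is c+ g / c g+, so c g is a recombinant gamete class with expected frequency r/2 = 0.054/2 = 0.0270.
Expected number = 0.0270 × 400 = 10.80 ≈ 11.

11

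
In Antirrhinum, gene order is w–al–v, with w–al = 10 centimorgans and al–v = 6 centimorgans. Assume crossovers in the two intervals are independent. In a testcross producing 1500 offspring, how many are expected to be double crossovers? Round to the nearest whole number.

Map distances give recombination frequencies of 0.100 and 0.060 for the two intervals.
With no interference, expected double-crossover frequency = 0.100 × 0.060 = 0.00600.
Expected number = 0.00600 × 1500 = 9.00 ≈ 9.

9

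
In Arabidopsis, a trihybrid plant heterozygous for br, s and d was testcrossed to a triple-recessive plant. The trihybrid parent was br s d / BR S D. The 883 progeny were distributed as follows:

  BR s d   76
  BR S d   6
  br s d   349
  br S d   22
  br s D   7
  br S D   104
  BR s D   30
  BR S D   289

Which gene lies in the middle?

The two rarest classes, br s D and BR S d, are the double crossovers. Comparing them with the parentals, only the d allele has switched, so d is the middle locus and the order is s – d – br.

d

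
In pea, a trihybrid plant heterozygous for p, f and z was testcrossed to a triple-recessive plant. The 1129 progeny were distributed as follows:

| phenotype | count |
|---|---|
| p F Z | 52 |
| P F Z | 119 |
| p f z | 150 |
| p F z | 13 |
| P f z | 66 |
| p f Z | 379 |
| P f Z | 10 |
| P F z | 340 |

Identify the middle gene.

p

The two most frequent reciprocal classes, P F z and p f Z, are the parental types, so the F1 was P F z / p f Z.
The two rarest classes, p F z and P f Z, are the double crossovers. Comparing them with the parentals, only the p allele has switched, so p is the middle locus and the order is z – p – f.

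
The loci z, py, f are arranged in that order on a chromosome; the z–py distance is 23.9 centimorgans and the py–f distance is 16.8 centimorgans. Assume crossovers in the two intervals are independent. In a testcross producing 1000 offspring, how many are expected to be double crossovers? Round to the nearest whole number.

Map distances give recombination frequencies of 0.239 and 0.168 for the two intervals.
With no interference, expected double-crossover frequency = 0.239 × 0.168 = 0.04015.
Expected number = 0.04015 × 1000 = 40.15 ≈ 40.

40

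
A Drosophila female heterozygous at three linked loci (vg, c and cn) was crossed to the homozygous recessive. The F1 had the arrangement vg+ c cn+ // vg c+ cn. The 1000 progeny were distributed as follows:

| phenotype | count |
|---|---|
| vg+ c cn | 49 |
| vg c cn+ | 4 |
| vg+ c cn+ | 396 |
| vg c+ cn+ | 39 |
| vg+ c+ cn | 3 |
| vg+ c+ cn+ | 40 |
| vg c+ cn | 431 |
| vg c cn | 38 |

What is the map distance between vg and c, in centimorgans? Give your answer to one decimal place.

The two rarest classes, vg c cn+ and vg+ c+ cn, are the double crossovers. Comparing them with the parentals, only the vg allele has switched, so vg is the middle locus and the order is c – vg – cn.
Crossovers in the c–vg interval produce the single-crossover classes vg+ c+ cn+ and vg c cn (40 + 38 = 78) plus the double crossovers (7).
RF(c–vg) = (78 + 7) / 1000 = 85/1000 = 0.0850 → 8.5 centimorgans.

8.5 centimorgans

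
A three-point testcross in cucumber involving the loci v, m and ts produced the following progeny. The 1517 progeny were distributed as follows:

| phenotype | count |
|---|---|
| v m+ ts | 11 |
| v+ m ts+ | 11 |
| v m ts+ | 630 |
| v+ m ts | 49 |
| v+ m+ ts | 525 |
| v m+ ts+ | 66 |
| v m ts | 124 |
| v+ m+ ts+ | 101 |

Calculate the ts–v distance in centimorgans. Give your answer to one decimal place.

16.3 centimorgans

The two most frequent reciprocal classes, v+ m+ ts and v m ts+, are the parental types, so the F1 was v+ m+ ts / v m ts+.
The two rarest classes, v m+ ts and v+ m ts+, are the double crossovers. Comparing them with the parentals, only the v allele has switched, so v is the middle locus and the order is ts – v – m.
Crossovers in the ts–v interval produce the single-crossover classes v+ m+ ts+ and v m ts (101 + 124 = 225) plus the double crossovers (22).
RF(ts–v) = (225 + 22) / 1517 = 247/1517 = 0.1628 → 16.3 centimorgans.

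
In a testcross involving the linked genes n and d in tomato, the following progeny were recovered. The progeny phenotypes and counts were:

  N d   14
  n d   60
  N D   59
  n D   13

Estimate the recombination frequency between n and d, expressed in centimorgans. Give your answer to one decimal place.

18.5 centimorgans

The two most frequent classes, N D (59) and n d (60), are the parental types, so the F1 was N D / n d.
The recombinant classes are N d and n D: 14 + 13 = 27.
Recombination frequency = 27/146 = 0.1849 ≈ 18.5%, i.e. 18.5 centimorgans.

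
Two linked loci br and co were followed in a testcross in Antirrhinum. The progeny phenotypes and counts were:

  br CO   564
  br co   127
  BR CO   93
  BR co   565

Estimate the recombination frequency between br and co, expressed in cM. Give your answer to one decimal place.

16.3 cM

The two most frequent classes, BR co (565) and br CO (564), are the parental types, so the F1 was BR co / br CO.
The recombinant classes are BR CO and br co: 93 + 127 = 220.
Recombination frequency = 220/1349 = 0.1631 ≈ 16.3%, i.e. 16.3 cM.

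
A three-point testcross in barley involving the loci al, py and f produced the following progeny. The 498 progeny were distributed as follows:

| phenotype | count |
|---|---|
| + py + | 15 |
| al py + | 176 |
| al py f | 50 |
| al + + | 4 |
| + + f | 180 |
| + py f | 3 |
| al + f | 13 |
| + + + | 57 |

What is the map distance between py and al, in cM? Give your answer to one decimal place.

7.0 cM

The two most frequent reciprocal classes, + + f and al py +, are the parental types, so the F1 was + + f / al py +.
The two rarest classes, + py f and al + +, are the double crossovers. Comparing them with the parentals, only the py allele has switched, so py is the middle locus and the order is al – py – f.
Crossovers in the al–py interval produce the single-crossover classes al + f and + py + (13 + 15 = 28) plus the double crossovers (7).
RF(al–py) = (28 + 7) / 498 = 35/498 = 0.0703 → 7.0 cM.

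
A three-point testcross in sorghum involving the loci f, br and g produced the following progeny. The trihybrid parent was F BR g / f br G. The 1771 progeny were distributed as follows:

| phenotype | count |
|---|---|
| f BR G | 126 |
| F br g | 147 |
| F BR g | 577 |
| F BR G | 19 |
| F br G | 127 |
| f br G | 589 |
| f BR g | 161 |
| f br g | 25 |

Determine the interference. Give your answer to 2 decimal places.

0.26

The two rarest classes, F BR G and f br g, are the double crossovers. Comparing them with the parentals, only the g allele has switched, so g is the middle locus and the order is br – g – f.
br–g: (273 + 44)/1771 = 0.1790; g–f: (288 + 44)/1771 = 0.1875.
Expected DCO frequency = 0.1790 × 0.1875 ≈ 0.03356; observed = 44/1771 ≈ 0.02484.
Coefficient of coincidence = 0.02484/0.03356 ≈ 0.74; interference = 1 − 0.74 = 0.26.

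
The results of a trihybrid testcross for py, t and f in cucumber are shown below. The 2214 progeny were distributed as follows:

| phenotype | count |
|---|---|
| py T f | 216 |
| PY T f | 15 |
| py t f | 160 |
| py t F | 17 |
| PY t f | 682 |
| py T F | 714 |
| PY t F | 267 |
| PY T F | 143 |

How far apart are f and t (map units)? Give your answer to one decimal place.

23.3 map units

The two most frequent reciprocal classes, PY t f and py T F, are the parental types, so the F1 was PY t f / py T F.
The two rarest classes, PY T f and py t F, are the double crossovers. Comparing them with the parentals, only the t allele has switched, so t is the middle locus and the order is py – t – f.
Crossovers in the t–f interval produce the single-crossover classes PY t F and py T f (267 + 216 = 483) plus the double crossovers (32).
RF(t–f) = (483 + 32) / 2214 = 515/2214 = 0.2326 → 23.3 map units.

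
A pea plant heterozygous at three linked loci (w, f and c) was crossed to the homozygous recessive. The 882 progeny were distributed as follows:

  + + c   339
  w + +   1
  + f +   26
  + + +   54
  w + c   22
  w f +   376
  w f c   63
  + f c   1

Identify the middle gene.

The two most frequent reciprocal classes, + + c and w f +, are the parental types, so the F1 was + + c / w f +.
The two rarest classes, + f c and w + +, are the double crossovers. Comparing them with the parentals, only the f allele has switched, so f is the middle locus and the order is w – f – c.

f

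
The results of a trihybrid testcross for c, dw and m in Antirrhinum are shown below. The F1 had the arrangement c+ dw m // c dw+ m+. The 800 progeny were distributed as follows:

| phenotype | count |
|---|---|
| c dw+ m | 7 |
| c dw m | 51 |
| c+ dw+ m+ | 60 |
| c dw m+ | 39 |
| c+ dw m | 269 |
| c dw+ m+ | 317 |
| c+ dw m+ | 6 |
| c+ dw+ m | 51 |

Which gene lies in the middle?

m

The two rarest classes, c+ dw m+ and c dw+ m, are the double crossovers. Comparing them with the parentals, only the m allele has switched, so m is the middle locus and the order is dw – m – c.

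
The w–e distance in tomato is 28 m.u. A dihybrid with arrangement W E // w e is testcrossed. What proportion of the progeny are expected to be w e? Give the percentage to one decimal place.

A map distance of 28 m.u. corresponds to a recombination frequency of 0.280.
The F1 is W E / w e, so w e is a parental gamete class with expected frequency (1 − r)/2 = 0.720/2 = 0.3600.
That is 0.3600 = 36.0% of the progeny.

36.0%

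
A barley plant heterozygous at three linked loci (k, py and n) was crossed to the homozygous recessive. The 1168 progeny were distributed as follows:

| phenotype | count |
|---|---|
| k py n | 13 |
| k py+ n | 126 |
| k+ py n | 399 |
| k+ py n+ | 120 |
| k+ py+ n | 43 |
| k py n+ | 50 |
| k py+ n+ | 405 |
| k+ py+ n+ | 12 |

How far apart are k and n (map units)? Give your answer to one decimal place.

The two most frequent reciprocal classes, k+ py n and k py+ n+, are the parental types, so the F1 was k+ py n / k py+ n+.
The two rarest classes, k py n and k+ py+ n+, are the double crossovers. Comparing them with the parentals, only the k allele has switched, so k is the middle locus and the order is n – k – py.
Crossovers in the n–k interval produce the single-crossover classes k+ py n+ and k py+ n (120 + 126 = 246) plus the double crossovers (25).
RF(n–k) = (246 + 25) / 1168 = 271/1168 = 0.2320 → 23.2 map units.

23.2 map units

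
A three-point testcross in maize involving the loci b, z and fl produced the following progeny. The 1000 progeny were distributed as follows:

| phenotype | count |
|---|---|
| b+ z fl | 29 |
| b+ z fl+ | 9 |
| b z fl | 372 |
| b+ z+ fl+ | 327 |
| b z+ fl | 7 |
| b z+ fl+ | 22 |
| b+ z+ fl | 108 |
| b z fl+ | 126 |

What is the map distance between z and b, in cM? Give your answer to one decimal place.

The two most frequent reciprocal classes, b z fl and b+ z+ fl+, are the parental types, so the F1 was b z fl / b+ z+ fl+.
The two rarest classes, b z+ fl and b+ z fl+, are the double crossovers. Comparing them with the parentals, only the z allele has switched, so z is the middle locus and the order is fl – z – b.
Crossovers in the z–b interval produce the single-crossover classes b+ z fl and b z+ fl+ (29 + 22 = 51) plus the double crossovers (16).
RF(z–b) = (51 + 16) / 1000 = 67/1000 = 0.0670 → 6.7 cM.

6.7 cM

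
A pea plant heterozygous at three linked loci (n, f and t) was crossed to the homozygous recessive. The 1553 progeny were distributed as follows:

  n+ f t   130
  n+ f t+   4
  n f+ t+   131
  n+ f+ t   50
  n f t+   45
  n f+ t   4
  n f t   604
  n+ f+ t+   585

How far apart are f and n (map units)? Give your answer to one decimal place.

17.3 map units

The two most frequent reciprocal classes, n f t and n+ f+ t+, are the parental types, so the F1 was n f t / n+ f+ t+.
The two rarest classes, n f+ t and n+ f t+, are the double crossovers. Comparing them with the parentals, only the f allele has switched, so f is the middle locus and the order is t – f – n.
Crossovers in the f–n interval produce the single-crossover classes n+ f t and n f+ t+ (130 + 131 = 261) plus the double crossovers (8).
RF(f–n) = (261 + 8) / 1553 = 269/1553 = 0.1732 → 17.3 map units.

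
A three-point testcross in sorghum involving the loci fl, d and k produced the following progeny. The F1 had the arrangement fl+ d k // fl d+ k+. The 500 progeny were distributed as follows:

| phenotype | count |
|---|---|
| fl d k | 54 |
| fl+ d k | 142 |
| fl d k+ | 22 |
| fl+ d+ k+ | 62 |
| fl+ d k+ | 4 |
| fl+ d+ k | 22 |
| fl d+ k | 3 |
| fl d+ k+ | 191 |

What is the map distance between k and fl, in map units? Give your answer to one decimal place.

24.6 map units

The two rarest classes, fl+ d k+ and fl d+ k, are the double crossovers. Comparing them with the parentals, only the k allele has switched, so k is the middle locus and the order is d – k – fl.
Crossovers in the k–fl interval produce the single-crossover classes fl d k and fl+ d+ k+ (54 + 62 = 116) plus the double crossovers (7).
RF(k–fl) = (116 + 7) / 500 = 123/500 = 0.2460 → 24.6 map units.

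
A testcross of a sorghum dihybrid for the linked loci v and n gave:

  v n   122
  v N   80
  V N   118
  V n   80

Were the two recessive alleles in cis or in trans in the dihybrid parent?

The two most frequent classes are V N (118) and v n (122); these are the parental (non-recombinant) types.
So the F1 carried V N on one chromosome and v n on the other — the recessive alleles are on the same chromosome (cis / coupling).

cis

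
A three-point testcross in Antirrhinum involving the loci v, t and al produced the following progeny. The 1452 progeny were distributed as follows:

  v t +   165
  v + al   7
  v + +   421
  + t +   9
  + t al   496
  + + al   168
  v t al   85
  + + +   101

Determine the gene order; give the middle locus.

al

The two most frequent reciprocal classes, v + + and + t al, are the parental types, so the F1 was v + + / + t al.
The two rarest classes, v + al and + t +, are the double crossovers. Comparing them with the parentals, only the al allele has switched, so al is the middle locus and the order is v – al – t.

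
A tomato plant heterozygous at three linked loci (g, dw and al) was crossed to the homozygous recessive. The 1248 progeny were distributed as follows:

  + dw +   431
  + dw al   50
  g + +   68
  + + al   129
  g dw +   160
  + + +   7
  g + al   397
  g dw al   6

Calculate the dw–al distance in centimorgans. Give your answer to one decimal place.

The two most frequent reciprocal classes, + dw + and g + al, are the parental types, so the F1 was + dw + / g + al.
The two rarest classes, + + + and g dw al, are the double crossovers. Comparing them with the parentals, only the dw allele has switched, so dw is the middle locus and the order is al – dw – g.
Crossovers in the al–dw interval produce the single-crossover classes + dw al and g + + (50 + 68 = 118) plus the double crossovers (13).
RF(al–dw) = (118 + 13) / 1248 = 131/1248 = 0.1050 → 10.5 centimorgans.

10.5 centimorgans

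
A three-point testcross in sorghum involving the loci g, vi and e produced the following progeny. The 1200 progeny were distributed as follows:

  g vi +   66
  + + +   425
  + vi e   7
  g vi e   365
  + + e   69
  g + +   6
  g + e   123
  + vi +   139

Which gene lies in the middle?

g

The two most frequent reciprocal classes, + + + and g vi e, are the parental types, so the F1 was + + + / g vi e.
The two rarest classes, g + + and + vi e, are the double crossovers. Comparing them with the parentals, only the g allele has switched, so g is the middle locus and the order is vi – g – e.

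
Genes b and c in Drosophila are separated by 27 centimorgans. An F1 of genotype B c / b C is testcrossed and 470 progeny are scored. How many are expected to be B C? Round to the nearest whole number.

A map distance of 27 centimorgans corresponds to a recombination frequency of 0.270.
The F1 is B c / b C, so B C is a recombinant gamete class with expected frequency r/2 = 0.270/2 = 0.1350.
Expected number = 0.1350 × 470 = 63.45 ≈ 63.

63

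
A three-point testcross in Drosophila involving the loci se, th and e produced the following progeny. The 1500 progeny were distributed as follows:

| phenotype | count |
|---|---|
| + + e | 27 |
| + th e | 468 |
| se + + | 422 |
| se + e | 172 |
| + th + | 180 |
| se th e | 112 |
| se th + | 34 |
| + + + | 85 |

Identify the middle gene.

th

The two most frequent reciprocal classes, se + + and + th e, are the parental types, so the F1 was se + + / + th e.
The two rarest classes, se th + and + + e, are the double crossovers. Comparing them with the parentals, only the th allele has switched, so th is the middle locus and the order is e – th – se.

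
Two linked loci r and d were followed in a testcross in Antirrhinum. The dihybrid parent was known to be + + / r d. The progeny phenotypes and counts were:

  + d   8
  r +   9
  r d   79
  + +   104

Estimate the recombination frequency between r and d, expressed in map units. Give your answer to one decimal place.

8.5 map units

The recombinant classes are + d and r +: 8 + 9 = 17.
Recombination frequency = 17/200 = 0.0850 ≈ 8.5%, i.e. 8.5 map units.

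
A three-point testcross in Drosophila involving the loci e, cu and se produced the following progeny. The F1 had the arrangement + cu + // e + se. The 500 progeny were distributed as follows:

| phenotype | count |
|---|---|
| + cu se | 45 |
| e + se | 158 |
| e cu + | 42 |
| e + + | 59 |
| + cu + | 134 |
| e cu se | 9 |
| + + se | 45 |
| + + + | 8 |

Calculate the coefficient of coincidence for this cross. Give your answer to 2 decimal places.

The two rarest classes, + + + and e cu se, are the double crossovers. Comparing them with the parentals, only the cu allele has switched, so cu is the middle locus and the order is e – cu – se.
e–cu: (87 + 17)/500 = 0.2080; cu–se: (104 + 17)/500 = 0.2420.
Expected DCO frequency = 0.2080 × 0.2420 ≈ 0.05034; observed = 17/500 ≈ 0.03400.
Coefficient of coincidence = 0.03400/0.05034 ≈ 0.68.

0.68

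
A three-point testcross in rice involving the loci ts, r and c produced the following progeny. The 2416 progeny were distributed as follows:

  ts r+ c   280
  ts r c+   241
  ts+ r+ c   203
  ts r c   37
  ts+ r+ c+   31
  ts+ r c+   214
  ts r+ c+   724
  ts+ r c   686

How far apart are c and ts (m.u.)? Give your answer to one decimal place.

The two most frequent reciprocal classes, ts r+ c+ and ts+ r c, are the parental types, so the F1 was ts r+ c+ / ts+ r c.
The two rarest classes, ts+ r+ c+ and ts r c, are the double crossovers. Comparing them with the parentals, only the ts allele has switched, so ts is the middle locus and the order is c – ts – r.
Crossovers in the c–ts interval produce the single-crossover classes ts r+ c and ts+ r c+ (280 + 214 = 494) plus the double crossovers (68).
RF(c–ts) = (494 + 68) / 2416 = 562/2416 = 0.2326 → 23.3 m.u.

23.3 m.u.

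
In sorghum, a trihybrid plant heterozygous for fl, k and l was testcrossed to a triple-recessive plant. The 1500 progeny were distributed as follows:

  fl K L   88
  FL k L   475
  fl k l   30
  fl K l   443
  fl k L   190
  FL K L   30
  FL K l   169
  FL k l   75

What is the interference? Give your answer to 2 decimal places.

0.04

The two most frequent reciprocal classes, FL k L and fl K l, are the parental types, so the F1 was FL k L / fl K l.
The two rarest classes, FL K L and fl k l, are the double crossovers. Comparing them with the parentals, only the k allele has switched, so k is the middle locus and the order is l – k – fl.
l–k: (163 + 60)/1500 = 0.1487; k–fl: (359 + 60)/1500 = 0.2793.
Expected DCO frequency = 0.1487 × 0.2793 ≈ 0.04153; observed = 60/1500 ≈ 0.04000.
Coefficient of coincidence = 0.04000/0.04153 ≈ 0.96; interference = 1 − 0.96 = 0.04.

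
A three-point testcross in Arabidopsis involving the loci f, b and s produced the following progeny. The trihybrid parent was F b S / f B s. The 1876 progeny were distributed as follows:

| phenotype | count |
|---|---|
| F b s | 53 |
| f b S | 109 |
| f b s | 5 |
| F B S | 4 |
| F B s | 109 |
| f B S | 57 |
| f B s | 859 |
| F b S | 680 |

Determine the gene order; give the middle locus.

The two rarest classes, F B S and f b s, are the double crossovers. Comparing them with the parentals, only the b allele has switched, so b is the middle locus and the order is f – b – s.

b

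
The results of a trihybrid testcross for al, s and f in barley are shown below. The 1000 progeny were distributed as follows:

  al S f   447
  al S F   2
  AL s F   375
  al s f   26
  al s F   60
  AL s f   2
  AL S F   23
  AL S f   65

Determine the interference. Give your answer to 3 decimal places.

The two most frequent reciprocal classes, al S f and AL s F, are the parental types, so the F1 was al S f / AL s F.
The two rarest classes, al S F and AL s f, are the double crossovers. Comparing them with the parentals, only the f allele has switched, so f is the middle locus and the order is s – f – al.
s–f: (49 + 4)/1000 = 0.0530; f–al: (125 + 4)/1000 = 0.1290.
Expected DCO frequency = 0.0530 × 0.1290 ≈ 0.00684; observed = 4/1000 ≈ 0.00400.
Coefficient of coincidence = 0.00400/0.00684 ≈ 0.585; interference = 1 − 0.585 = 0.415.

0.415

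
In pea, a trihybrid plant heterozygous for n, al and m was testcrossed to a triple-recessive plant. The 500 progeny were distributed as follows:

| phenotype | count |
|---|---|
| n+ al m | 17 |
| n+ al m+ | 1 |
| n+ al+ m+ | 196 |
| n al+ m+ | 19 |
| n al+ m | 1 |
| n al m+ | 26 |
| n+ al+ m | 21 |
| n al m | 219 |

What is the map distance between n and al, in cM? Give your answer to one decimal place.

7.6 cM

The two most frequent reciprocal classes, n+ al+ m+ and n al m, are the parental types, so the F1 was n+ al+ m+ / n al m.
The two rarest classes, n+ al m+ and n al+ m, are the double crossovers. Comparing them with the parentals, only the al allele has switched, so al is the middle locus and the order is n – al – m.
Crossovers in the n–al interval produce the single-crossover classes n al+ m+ and n+ al m (19 + 17 = 36) plus the double crossovers (2).
RF(n–al) = (36 + 2) / 500 = 38/500 = 0.0760 → 7.6 cM.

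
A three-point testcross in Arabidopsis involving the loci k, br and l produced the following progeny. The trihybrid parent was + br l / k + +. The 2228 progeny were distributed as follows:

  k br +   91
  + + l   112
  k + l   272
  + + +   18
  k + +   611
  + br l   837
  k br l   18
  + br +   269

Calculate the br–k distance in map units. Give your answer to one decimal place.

10.7 map units

The two rarest classes, k br l and + + +, are the double crossovers. Comparing them with the parentals, only the k allele has switched, so k is the middle locus and the order is l – k – br.
Crossovers in the k–br interval produce the single-crossover classes + + l and k br + (112 + 91 = 203) plus the double crossovers (36).
RF(k–br) = (203 + 36) / 2228 = 239/2228 = 0.1073 → 10.7 map units.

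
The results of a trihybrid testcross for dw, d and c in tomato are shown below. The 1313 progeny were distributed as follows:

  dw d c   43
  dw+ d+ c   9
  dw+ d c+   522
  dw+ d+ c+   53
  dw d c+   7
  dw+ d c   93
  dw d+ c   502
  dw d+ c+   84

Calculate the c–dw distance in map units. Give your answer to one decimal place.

14.7 map units

The two most frequent reciprocal classes, dw d+ c and dw+ d c+, are the parental types, so the F1 was dw d+ c / dw+ d c+.
The two rarest classes, dw+ d+ c and dw d c+, are the double crossovers. Comparing them with the parentals, only the dw allele has switched, so dw is the middle locus and the order is c – dw – d.
Crossovers in the c–dw interval produce the single-crossover classes dw d+ c+ and dw+ d c (84 + 93 = 177) plus the double crossovers (16).
RF(c–dw) = (177 + 16) / 1313 = 193/1313 = 0.1470 → 14.7 map units.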